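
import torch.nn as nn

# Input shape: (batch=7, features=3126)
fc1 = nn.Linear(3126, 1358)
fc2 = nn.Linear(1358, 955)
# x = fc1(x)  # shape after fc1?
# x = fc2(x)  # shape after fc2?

Input shape: (7, 3126)
  -> after fc1: (7, 1358)
Output shape: (7, 955)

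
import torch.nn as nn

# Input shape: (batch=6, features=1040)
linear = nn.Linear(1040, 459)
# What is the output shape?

Input shape: (6, 1040)
Output shape: (6, 459)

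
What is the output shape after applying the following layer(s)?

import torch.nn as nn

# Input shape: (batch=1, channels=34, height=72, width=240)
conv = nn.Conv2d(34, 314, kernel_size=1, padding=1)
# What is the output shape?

Input shape: (1, 34, 72, 240)
Output shape: (1, 314, 74, 242)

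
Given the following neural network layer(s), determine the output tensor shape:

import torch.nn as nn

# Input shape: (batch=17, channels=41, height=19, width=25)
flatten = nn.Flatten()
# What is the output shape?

Input shape: (17, 41, 19, 25)
Output shape: (17, 19475)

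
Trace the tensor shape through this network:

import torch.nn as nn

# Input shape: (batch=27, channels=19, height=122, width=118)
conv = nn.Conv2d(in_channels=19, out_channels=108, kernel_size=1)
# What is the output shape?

Input shape: (27, 19, 122, 118)
Output shape: (27, 108, 122, 118)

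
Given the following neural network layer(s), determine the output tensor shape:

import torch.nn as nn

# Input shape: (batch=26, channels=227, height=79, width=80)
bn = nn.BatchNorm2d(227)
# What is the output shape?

Input shape: (26, 227, 79, 80)
Output shape: (26, 227, 79, 80)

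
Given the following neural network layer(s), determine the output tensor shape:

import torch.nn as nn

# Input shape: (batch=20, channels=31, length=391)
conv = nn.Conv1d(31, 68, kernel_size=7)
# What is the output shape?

Input shape: (20, 31, 391)
Output shape: (20, 68, 385)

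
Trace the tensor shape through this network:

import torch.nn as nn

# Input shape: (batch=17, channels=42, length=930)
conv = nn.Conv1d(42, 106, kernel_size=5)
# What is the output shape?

Input shape: (17, 42, 930)
Output shape: (17, 106, 926)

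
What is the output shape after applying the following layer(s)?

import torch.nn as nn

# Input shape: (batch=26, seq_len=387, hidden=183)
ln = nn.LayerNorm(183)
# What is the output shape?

Input shape: (26, 387, 183)
Output shape: (26, 387, 183)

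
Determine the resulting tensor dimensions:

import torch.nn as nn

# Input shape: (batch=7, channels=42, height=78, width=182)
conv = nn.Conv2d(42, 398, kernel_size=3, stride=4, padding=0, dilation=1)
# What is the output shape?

Input shape: (7, 42, 78, 182)
Output shape: (7, 398, 19, 45)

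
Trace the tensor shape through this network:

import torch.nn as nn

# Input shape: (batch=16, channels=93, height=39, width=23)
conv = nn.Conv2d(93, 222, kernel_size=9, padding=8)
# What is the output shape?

Input shape: (16, 93, 39, 23)
Output shape: (16, 222, 47, 31)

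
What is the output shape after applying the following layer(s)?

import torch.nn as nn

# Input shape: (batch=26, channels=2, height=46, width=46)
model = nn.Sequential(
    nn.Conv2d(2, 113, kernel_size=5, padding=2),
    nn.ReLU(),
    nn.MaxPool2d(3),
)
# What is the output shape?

Input shape: (26, 2, 46, 46)
  -> after Conv2d: (26, 113, 46, 46)
  -> after ReLU: (26, 113, 46, 46)
Output shape: (26, 113, 15, 15)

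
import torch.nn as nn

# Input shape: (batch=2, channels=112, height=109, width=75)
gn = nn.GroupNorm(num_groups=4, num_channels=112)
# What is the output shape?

Input shape: (2, 112, 109, 75)
Output shape: (2, 112, 109, 75)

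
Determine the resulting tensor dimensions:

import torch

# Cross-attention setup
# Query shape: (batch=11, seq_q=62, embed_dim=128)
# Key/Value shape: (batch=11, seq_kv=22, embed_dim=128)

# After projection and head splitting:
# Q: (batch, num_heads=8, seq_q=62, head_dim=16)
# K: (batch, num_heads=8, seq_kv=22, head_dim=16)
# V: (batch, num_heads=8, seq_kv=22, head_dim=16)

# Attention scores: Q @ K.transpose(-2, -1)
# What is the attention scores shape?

Input shape: (11, 62, 128)
Output shape: (11, 8, 62, 22)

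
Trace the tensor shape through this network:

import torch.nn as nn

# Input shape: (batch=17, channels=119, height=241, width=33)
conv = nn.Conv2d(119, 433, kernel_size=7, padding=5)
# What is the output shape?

Input shape: (17, 119, 241, 33)
Output shape: (17, 433, 245, 37)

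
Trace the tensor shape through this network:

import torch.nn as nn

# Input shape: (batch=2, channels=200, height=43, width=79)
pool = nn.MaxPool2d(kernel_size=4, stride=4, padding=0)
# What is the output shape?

Input shape: (2, 200, 43, 79)
Output shape: (2, 200, 10, 19)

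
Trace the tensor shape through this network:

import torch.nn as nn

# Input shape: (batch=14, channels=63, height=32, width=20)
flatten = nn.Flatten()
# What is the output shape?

Input shape: (14, 63, 32, 20)
Output shape: (14, 40320)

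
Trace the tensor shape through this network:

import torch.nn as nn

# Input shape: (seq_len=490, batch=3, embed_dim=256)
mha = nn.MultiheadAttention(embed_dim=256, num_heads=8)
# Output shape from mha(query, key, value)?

Input shape: (490, 3, 256)
Output shape: (490, 3, 256)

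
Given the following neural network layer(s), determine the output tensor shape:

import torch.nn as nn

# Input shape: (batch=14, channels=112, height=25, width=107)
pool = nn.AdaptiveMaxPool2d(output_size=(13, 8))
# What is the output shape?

Input shape: (14, 112, 25, 107)
Output shape: (14, 112, 13, 8)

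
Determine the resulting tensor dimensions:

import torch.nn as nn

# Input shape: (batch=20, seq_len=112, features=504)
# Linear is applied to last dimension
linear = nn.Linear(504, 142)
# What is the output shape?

Input shape: (20, 112, 504)
Output shape: (20, 112, 142)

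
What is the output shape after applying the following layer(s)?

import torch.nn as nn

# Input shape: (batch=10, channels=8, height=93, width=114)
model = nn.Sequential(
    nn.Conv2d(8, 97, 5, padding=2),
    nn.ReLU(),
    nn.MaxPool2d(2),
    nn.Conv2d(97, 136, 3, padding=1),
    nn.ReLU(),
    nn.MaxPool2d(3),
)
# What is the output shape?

Input shape: (10, 8, 93, 114)
  -> after first Conv2d: (10, 97, 93, 114)
  -> after first MaxPool2d: (10, 97, 46, 57)
  -> after second Conv2d: (10, 136, 46, 57)
Output shape: (10, 136, 15, 19)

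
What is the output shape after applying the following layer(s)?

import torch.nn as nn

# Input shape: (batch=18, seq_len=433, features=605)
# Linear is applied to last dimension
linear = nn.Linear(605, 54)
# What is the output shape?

Input shape: (18, 433, 605)
Output shape: (18, 433, 54)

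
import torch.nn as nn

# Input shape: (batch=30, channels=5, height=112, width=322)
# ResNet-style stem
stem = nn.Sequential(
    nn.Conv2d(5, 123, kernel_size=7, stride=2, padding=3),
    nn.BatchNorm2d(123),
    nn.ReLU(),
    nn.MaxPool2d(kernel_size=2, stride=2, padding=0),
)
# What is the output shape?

Input shape: (30, 5, 112, 322)
  -> after Conv2d 7x7 stride=2: (30, 123, 56, 161)
Output shape: (30, 123, 28, 80)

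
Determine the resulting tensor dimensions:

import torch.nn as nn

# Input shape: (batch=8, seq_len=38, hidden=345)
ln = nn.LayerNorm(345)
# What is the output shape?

Input shape: (8, 38, 345)
Output shape: (8, 38, 345)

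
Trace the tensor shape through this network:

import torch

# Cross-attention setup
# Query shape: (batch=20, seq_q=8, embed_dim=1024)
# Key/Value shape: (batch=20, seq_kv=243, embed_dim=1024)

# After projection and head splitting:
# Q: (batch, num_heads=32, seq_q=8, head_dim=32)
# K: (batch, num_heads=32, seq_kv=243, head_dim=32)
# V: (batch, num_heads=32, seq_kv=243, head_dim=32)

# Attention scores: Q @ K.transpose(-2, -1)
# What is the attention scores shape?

Input shape: (20, 8, 1024)
Output shape: (20, 32, 8, 243)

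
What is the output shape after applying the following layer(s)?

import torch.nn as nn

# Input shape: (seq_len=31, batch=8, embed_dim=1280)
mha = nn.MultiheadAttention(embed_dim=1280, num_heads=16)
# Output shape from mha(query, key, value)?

Input shape: (31, 8, 1280)
Output shape: (31, 8, 1280)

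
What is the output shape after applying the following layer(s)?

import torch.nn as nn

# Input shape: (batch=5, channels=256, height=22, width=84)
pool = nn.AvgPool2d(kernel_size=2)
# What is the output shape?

Input shape: (5, 256, 22, 84)
Output shape: (5, 256, 11, 42)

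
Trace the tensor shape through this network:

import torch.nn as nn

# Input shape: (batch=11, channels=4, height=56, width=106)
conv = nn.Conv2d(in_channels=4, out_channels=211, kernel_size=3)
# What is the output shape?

Input shape: (11, 4, 56, 106)
Output shape: (11, 211, 54, 104)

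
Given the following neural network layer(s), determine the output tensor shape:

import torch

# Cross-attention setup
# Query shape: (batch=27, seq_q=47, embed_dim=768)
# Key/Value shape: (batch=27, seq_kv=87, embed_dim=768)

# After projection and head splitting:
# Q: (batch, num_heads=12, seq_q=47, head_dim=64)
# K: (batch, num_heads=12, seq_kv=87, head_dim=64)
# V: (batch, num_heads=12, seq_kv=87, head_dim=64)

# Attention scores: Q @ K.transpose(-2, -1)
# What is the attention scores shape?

Input shape: (27, 47, 768)
Output shape: (27, 12, 47, 87)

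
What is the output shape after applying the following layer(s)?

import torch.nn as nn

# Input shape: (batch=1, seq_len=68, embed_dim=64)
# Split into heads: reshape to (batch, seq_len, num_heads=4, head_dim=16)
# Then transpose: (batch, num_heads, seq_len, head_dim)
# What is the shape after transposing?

Input shape: (1, 68, 64)
  -> after reshape: (1, 68, 4, 16)
Output shape: (1, 4, 68, 16)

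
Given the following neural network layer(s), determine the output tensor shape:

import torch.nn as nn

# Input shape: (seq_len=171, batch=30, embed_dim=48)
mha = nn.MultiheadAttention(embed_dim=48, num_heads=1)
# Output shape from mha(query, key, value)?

Input shape: (171, 30, 48)
Output shape: (171, 30, 48)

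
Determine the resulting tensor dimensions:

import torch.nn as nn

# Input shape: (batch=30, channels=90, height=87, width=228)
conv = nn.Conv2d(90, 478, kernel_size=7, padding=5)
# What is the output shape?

Input shape: (30, 90, 87, 228)
Output shape: (30, 478, 91, 232)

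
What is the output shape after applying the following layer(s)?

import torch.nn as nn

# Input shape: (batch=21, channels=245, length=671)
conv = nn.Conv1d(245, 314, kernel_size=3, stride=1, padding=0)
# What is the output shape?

Input shape: (21, 245, 671)
Output shape: (21, 314, 669)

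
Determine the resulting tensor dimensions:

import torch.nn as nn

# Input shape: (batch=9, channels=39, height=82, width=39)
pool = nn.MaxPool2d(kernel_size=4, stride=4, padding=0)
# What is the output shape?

Input shape: (9, 39, 82, 39)
Output shape: (9, 39, 20, 9)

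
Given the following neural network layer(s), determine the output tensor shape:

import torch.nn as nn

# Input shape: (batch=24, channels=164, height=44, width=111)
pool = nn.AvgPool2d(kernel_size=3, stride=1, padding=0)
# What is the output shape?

Input shape: (24, 164, 44, 111)
Output shape: (24, 164, 42, 109)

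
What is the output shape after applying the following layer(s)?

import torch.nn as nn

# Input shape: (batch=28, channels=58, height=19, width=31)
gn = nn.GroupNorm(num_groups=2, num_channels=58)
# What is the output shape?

Input shape: (28, 58, 19, 31)
Output shape: (28, 58, 19, 31)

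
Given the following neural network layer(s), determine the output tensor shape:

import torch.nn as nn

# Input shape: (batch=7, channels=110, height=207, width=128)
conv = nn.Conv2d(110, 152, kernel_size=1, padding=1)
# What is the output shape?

Input shape: (7, 110, 207, 128)
Output shape: (7, 152, 209, 130)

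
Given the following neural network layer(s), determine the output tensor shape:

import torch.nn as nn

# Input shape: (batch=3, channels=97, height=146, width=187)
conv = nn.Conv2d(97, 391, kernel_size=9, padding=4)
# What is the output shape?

Input shape: (3, 97, 146, 187)
Output shape: (3, 391, 146, 187)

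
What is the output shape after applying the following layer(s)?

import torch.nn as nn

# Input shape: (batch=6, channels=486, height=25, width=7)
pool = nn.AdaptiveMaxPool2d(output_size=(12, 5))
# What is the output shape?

Input shape: (6, 486, 25, 7)
Output shape: (6, 486, 12, 5)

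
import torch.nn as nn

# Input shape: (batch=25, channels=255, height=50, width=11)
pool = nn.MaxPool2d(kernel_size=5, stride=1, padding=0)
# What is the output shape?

Input shape: (25, 255, 50, 11)
Output shape: (25, 255, 46, 7)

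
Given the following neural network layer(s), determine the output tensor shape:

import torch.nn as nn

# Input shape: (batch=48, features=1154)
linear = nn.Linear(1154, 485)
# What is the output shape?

Input shape: (48, 1154)
Output shape: (48, 485)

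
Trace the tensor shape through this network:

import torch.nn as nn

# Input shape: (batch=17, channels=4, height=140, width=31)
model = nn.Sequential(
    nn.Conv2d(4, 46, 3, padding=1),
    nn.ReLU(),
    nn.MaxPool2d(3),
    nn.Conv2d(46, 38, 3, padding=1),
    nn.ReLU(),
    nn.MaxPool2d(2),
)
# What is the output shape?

Input shape: (17, 4, 140, 31)
  -> after first Conv2d: (17, 46, 140, 31)
  -> after first MaxPool2d: (17, 46, 46, 10)
  -> after second Conv2d: (17, 38, 46, 10)
Output shape: (17, 38, 23, 5)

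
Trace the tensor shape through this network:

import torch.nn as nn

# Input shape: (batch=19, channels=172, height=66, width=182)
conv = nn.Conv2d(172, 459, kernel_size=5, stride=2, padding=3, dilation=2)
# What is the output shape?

Input shape: (19, 172, 66, 182)
Output shape: (19, 459, 32, 90)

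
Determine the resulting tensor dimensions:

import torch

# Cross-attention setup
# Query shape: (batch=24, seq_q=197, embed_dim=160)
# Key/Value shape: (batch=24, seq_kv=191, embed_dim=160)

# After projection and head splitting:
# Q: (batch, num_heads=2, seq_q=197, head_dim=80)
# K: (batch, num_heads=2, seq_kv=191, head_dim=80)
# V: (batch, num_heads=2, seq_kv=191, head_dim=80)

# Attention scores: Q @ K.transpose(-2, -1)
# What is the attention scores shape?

Input shape: (24, 197, 160)
Output shape: (24, 2, 197, 191)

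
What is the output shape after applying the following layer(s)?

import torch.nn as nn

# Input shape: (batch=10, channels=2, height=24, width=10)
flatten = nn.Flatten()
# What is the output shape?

Input shape: (10, 2, 24, 10)
Output shape: (10, 480)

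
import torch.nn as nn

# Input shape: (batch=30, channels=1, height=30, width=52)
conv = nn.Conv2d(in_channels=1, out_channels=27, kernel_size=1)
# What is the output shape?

Input shape: (30, 1, 30, 52)
Output shape: (30, 27, 30, 52)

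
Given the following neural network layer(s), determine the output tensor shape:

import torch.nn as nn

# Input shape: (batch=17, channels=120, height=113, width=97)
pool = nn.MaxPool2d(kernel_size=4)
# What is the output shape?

Input shape: (17, 120, 113, 97)
Output shape: (17, 120, 28, 24)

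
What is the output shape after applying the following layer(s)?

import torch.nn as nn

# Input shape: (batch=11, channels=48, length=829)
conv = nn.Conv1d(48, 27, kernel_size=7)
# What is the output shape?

Input shape: (11, 48, 829)
Output shape: (11, 27, 823)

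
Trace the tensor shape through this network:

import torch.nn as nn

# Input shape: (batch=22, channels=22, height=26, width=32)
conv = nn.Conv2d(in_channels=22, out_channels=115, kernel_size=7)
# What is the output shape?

Input shape: (22, 22, 26, 32)
Output shape: (22, 115, 20, 26)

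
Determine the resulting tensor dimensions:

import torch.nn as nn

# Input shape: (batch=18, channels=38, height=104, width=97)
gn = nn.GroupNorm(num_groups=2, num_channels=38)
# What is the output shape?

Input shape: (18, 38, 104, 97)
Output shape: (18, 38, 104, 97)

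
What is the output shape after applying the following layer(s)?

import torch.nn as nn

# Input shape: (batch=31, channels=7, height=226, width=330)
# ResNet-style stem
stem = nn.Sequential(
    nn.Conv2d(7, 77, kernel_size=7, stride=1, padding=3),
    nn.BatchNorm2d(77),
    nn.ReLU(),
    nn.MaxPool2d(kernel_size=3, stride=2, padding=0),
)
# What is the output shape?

Input shape: (31, 7, 226, 330)
  -> after Conv2d 7x7 stride=1: (31, 77, 226, 330)
Output shape: (31, 77, 112, 164)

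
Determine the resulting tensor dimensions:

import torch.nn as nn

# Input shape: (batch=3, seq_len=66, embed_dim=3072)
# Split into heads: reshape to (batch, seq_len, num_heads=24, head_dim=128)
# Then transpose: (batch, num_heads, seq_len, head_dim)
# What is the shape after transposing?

Input shape: (3, 66, 3072)
  -> after reshape: (3, 66, 24, 128)
Output shape: (3, 24, 66, 128)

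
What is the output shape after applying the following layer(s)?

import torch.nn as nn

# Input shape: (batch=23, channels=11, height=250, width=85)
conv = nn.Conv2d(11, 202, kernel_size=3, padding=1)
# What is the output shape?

Input shape: (23, 11, 250, 85)
Output shape: (23, 202, 250, 85)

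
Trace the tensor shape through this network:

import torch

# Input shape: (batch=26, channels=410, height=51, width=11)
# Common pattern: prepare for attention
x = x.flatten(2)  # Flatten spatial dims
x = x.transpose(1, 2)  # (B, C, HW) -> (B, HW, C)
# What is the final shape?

Input shape: (26, 410, 51, 11)
  -> after flatten(2): (26, 410, 561)
Output shape: (26, 561, 410)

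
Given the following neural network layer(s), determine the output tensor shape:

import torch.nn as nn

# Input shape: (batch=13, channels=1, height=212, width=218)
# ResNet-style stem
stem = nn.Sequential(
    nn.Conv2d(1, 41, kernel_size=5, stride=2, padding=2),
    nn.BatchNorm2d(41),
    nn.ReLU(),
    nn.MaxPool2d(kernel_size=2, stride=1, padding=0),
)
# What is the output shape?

Input shape: (13, 1, 212, 218)
  -> after Conv2d 5x5 stride=2: (13, 41, 106, 109)
Output shape: (13, 41, 105, 108)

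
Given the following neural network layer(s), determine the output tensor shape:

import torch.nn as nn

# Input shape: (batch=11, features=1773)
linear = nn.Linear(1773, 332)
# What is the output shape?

Input shape: (11, 1773)
Output shape: (11, 332)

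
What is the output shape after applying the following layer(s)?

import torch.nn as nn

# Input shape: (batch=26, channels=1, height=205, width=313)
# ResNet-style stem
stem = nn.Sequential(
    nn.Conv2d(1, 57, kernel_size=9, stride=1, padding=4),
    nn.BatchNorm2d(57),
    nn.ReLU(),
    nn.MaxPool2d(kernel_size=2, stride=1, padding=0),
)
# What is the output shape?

Input shape: (26, 1, 205, 313)
  -> after Conv2d 9x9 stride=1: (26, 57, 205, 313)
Output shape: (26, 57, 204, 312)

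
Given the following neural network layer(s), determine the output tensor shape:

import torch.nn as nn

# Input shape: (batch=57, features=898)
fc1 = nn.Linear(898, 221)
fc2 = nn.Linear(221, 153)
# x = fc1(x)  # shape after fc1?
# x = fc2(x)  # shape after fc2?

Input shape: (57, 898)
  -> after fc1: (57, 221)
Output shape: (57, 153)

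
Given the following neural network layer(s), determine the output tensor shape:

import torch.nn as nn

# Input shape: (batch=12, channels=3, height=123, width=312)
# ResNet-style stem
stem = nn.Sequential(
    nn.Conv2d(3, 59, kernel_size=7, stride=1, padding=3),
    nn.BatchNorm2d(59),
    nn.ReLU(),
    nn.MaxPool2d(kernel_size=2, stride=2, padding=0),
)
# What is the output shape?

Input shape: (12, 3, 123, 312)
  -> after Conv2d 7x7 stride=1: (12, 59, 123, 312)
Output shape: (12, 59, 61, 156)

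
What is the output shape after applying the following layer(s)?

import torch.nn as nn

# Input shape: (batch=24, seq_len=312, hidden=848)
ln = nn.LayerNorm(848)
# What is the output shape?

Input shape: (24, 312, 848)
Output shape: (24, 312, 848)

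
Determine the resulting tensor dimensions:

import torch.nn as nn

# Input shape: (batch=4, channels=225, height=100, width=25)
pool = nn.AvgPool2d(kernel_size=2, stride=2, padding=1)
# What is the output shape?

Input shape: (4, 225, 100, 25)
Output shape: (4, 225, 51, 13)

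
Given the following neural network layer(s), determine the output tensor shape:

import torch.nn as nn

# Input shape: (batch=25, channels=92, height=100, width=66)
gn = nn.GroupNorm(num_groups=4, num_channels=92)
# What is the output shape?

Input shape: (25, 92, 100, 66)
Output shape: (25, 92, 100, 66)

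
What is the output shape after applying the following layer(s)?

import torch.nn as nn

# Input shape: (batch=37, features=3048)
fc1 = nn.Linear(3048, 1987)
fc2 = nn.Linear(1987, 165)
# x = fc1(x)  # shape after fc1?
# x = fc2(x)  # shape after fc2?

Input shape: (37, 3048)
  -> after fc1: (37, 1987)
Output shape: (37, 165)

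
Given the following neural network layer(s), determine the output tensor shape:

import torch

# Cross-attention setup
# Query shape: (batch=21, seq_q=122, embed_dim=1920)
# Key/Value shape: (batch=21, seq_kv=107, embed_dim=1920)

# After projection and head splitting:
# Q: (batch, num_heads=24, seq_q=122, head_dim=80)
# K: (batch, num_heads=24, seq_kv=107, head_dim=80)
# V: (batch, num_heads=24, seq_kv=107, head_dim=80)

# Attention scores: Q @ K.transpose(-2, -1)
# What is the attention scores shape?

Input shape: (21, 122, 1920)
Output shape: (21, 24, 122, 107)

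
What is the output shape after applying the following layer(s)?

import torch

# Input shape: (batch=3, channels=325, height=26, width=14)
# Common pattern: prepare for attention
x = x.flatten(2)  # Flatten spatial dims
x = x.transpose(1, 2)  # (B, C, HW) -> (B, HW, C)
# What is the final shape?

Input shape: (3, 325, 26, 14)
  -> after flatten(2): (3, 325, 364)
Output shape: (3, 364, 325)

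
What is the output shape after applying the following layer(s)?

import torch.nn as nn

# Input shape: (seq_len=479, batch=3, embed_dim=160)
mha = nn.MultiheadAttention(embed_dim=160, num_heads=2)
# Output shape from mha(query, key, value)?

Input shape: (479, 3, 160)
Output shape: (479, 3, 160)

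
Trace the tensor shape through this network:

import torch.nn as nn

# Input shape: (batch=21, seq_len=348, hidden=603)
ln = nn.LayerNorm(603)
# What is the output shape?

Input shape: (21, 348, 603)
Output shape: (21, 348, 603)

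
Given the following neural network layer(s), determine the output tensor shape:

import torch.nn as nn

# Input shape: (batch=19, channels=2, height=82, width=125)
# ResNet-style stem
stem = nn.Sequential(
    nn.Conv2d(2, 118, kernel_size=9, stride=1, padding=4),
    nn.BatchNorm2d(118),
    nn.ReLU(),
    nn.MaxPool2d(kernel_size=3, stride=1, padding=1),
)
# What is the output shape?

Input shape: (19, 2, 82, 125)
  -> after Conv2d 9x9 stride=1: (19, 118, 82, 125)
Output shape: (19, 118, 82, 125)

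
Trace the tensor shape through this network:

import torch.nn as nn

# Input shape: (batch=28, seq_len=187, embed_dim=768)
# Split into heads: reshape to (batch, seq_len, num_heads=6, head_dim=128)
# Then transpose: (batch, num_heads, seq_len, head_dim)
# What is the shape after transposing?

Input shape: (28, 187, 768)
  -> after reshape: (28, 187, 6, 128)
Output shape: (28, 6, 187, 128)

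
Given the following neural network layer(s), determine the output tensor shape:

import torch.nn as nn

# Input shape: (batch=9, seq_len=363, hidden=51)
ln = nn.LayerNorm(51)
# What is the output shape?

Input shape: (9, 363, 51)
Output shape: (9, 363, 51)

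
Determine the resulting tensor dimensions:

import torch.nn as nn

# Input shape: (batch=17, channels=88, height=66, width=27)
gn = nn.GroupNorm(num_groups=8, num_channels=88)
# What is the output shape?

Input shape: (17, 88, 66, 27)
Output shape: (17, 88, 66, 27)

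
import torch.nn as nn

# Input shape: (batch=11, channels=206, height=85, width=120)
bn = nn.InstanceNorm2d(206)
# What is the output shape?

Input shape: (11, 206, 85, 120)
Output shape: (11, 206, 85, 120)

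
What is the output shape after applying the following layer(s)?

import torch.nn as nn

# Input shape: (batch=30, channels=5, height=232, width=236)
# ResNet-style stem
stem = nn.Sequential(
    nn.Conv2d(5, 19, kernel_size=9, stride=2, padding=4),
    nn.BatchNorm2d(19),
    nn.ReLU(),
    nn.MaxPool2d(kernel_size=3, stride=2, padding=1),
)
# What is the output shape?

Input shape: (30, 5, 232, 236)
  -> after Conv2d 9x9 stride=2: (30, 19, 116, 118)
Output shape: (30, 19, 58, 59)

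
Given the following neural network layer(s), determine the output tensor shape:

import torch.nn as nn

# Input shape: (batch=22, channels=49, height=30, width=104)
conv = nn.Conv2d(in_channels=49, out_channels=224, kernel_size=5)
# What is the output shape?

Input shape: (22, 49, 30, 104)
Output shape: (22, 224, 26, 100)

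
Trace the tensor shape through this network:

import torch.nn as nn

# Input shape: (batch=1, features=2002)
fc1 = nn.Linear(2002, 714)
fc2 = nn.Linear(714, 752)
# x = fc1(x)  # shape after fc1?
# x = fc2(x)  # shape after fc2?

Input shape: (1, 2002)
  -> after fc1: (1, 714)
Output shape: (1, 752)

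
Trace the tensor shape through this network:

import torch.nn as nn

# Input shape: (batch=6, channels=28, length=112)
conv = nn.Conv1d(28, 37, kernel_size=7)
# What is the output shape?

Input shape: (6, 28, 112)
Output shape: (6, 37, 106)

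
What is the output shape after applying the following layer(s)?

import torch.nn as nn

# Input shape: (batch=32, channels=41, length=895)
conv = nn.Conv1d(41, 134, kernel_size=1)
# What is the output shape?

Input shape: (32, 41, 895)
Output shape: (32, 134, 895)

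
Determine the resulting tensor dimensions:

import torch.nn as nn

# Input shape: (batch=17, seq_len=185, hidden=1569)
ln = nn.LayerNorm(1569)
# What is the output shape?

Input shape: (17, 185, 1569)
Output shape: (17, 185, 1569)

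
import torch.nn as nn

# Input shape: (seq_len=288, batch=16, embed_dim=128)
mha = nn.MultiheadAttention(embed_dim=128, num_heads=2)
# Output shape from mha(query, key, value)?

Input shape: (288, 16, 128)
Output shape: (288, 16, 128)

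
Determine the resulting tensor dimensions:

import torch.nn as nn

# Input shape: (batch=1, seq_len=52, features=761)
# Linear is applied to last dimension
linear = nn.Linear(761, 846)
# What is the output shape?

Input shape: (1, 52, 761)
Output shape: (1, 52, 846)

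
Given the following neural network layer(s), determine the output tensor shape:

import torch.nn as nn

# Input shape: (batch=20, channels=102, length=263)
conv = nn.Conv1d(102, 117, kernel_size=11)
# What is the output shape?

Input shape: (20, 102, 263)
Output shape: (20, 117, 253)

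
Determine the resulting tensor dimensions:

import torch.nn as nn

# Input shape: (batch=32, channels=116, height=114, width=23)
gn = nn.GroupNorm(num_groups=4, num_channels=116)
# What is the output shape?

Input shape: (32, 116, 114, 23)
Output shape: (32, 116, 114, 23)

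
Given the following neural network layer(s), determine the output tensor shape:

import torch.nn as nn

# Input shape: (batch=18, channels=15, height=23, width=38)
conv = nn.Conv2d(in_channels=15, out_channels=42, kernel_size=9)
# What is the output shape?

Input shape: (18, 15, 23, 38)
Output shape: (18, 42, 15, 30)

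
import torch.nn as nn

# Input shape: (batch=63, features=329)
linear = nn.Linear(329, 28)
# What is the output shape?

Input shape: (63, 329)
Output shape: (63, 28)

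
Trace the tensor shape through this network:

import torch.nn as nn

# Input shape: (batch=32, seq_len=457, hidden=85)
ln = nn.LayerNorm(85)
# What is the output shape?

Input shape: (32, 457, 85)
Output shape: (32, 457, 85)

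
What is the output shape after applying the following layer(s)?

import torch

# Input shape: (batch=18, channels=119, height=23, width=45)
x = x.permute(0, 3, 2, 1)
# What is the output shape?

Input shape: (18, 119, 23, 45)
Output shape: (18, 45, 23, 119)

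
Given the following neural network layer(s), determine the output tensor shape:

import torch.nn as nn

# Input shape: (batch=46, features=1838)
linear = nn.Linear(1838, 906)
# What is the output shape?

Input shape: (46, 1838)
Output shape: (46, 906)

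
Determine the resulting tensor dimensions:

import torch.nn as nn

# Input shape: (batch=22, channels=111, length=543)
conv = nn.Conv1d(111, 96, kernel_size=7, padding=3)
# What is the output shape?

Input shape: (22, 111, 543)
Output shape: (22, 96, 543)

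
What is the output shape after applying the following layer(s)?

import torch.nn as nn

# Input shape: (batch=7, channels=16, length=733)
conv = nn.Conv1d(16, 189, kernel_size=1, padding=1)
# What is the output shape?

Input shape: (7, 16, 733)
Output shape: (7, 189, 735)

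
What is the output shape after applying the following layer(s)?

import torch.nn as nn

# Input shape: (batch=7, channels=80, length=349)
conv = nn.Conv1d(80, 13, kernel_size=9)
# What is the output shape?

Input shape: (7, 80, 349)
Output shape: (7, 13, 341)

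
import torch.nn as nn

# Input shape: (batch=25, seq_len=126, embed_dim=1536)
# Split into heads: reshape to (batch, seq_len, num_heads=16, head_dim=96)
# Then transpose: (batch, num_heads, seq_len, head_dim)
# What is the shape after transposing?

Input shape: (25, 126, 1536)
  -> after reshape: (25, 126, 16, 96)
Output shape: (25, 16, 126, 96)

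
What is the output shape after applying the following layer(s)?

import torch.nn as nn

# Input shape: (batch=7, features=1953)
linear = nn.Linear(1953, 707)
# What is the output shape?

Input shape: (7, 1953)
Output shape: (7, 707)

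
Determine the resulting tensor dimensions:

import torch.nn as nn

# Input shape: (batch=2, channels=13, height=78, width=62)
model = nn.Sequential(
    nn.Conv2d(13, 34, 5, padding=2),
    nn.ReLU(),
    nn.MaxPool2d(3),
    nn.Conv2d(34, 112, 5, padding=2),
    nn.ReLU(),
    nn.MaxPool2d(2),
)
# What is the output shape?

Input shape: (2, 13, 78, 62)
  -> after first Conv2d: (2, 34, 78, 62)
  -> after first MaxPool2d: (2, 34, 26, 20)
  -> after second Conv2d: (2, 112, 26, 20)
Output shape: (2, 112, 13, 10)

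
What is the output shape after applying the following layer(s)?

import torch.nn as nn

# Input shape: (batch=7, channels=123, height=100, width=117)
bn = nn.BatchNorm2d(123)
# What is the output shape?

Input shape: (7, 123, 100, 117)
Output shape: (7, 123, 100, 117)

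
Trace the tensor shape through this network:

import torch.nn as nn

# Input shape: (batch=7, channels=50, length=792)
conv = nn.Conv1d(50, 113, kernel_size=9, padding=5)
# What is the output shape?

Input shape: (7, 50, 792)
Output shape: (7, 113, 794)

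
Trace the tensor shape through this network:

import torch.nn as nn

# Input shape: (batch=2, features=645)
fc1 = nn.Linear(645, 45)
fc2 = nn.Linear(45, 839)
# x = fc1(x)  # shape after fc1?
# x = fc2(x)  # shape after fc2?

Input shape: (2, 645)
  -> after fc1: (2, 45)
Output shape: (2, 839)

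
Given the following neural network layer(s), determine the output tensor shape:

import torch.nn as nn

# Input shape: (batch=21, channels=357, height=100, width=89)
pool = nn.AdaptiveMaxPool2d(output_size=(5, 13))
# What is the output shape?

Input shape: (21, 357, 100, 89)
Output shape: (21, 357, 5, 13)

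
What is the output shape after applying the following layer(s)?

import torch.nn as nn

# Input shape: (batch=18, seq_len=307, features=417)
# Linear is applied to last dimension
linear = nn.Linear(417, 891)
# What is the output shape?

Input shape: (18, 307, 417)
Output shape: (18, 307, 891)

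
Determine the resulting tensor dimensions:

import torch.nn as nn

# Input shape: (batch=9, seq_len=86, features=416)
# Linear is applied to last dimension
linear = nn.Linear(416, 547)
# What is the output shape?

Input shape: (9, 86, 416)
Output shape: (9, 86, 547)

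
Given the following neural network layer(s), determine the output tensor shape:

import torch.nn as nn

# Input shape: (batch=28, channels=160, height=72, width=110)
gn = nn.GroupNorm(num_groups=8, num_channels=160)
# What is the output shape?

Input shape: (28, 160, 72, 110)
Output shape: (28, 160, 72, 110)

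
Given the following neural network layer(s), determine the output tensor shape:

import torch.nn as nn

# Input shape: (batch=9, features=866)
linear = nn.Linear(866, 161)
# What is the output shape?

Input shape: (9, 866)
Output shape: (9, 161)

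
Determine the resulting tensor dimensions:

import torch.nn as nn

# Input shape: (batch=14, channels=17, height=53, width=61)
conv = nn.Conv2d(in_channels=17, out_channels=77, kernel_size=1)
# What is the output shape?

Input shape: (14, 17, 53, 61)
Output shape: (14, 77, 53, 61)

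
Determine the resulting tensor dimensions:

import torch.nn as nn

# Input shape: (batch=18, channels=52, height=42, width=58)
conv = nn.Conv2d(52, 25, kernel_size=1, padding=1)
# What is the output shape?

Input shape: (18, 52, 42, 58)
Output shape: (18, 25, 44, 60)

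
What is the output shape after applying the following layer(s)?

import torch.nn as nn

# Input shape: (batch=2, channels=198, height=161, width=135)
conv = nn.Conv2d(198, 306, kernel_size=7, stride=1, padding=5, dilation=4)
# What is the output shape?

Input shape: (2, 198, 161, 135)
Output shape: (2, 306, 147, 121)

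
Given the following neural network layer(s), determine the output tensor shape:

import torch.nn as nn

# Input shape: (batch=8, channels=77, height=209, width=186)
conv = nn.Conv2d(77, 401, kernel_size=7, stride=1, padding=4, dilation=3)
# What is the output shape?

Input shape: (8, 77, 209, 186)
Output shape: (8, 401, 199, 176)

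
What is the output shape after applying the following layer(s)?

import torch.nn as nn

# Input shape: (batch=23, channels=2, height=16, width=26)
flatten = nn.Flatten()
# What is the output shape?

Input shape: (23, 2, 16, 26)
Output shape: (23, 832)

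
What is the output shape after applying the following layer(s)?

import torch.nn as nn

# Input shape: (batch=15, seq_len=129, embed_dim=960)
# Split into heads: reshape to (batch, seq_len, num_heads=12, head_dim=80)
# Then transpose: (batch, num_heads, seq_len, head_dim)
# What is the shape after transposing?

Input shape: (15, 129, 960)
  -> after reshape: (15, 129, 12, 80)
Output shape: (15, 12, 129, 80)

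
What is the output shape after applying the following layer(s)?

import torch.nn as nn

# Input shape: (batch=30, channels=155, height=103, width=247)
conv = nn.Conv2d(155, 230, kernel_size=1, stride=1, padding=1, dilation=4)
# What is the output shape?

Input shape: (30, 155, 103, 247)
Output shape: (30, 230, 105, 249)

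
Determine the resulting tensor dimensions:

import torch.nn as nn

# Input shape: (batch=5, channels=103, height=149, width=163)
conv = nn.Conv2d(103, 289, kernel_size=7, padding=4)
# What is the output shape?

Input shape: (5, 103, 149, 163)
Output shape: (5, 289, 151, 165)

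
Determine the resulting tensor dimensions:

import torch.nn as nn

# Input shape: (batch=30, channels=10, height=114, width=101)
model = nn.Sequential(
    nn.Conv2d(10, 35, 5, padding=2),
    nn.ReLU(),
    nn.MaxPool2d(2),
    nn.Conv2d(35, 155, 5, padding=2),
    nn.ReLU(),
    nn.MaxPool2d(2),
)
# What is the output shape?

Input shape: (30, 10, 114, 101)
  -> after first Conv2d: (30, 35, 114, 101)
  -> after first MaxPool2d: (30, 35, 57, 50)
  -> after second Conv2d: (30, 155, 57, 50)
Output shape: (30, 155, 28, 25)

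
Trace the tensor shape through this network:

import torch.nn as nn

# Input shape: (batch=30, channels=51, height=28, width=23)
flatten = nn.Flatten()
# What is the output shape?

Input shape: (30, 51, 28, 23)
Output shape: (30, 32844)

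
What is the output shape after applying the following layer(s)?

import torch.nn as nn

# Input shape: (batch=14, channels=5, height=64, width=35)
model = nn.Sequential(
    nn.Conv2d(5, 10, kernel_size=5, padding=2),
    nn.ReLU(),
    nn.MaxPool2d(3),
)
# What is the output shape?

Input shape: (14, 5, 64, 35)
  -> after Conv2d: (14, 10, 64, 35)
  -> after ReLU: (14, 10, 64, 35)
Output shape: (14, 10, 21, 11)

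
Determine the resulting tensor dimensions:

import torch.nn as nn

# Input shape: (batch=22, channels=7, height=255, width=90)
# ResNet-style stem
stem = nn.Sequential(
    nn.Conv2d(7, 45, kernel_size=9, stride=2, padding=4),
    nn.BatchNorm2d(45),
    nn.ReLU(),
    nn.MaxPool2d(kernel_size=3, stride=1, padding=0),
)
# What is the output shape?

Input shape: (22, 7, 255, 90)
  -> after Conv2d 9x9 stride=2: (22, 45, 128, 45)
Output shape: (22, 45, 126, 43)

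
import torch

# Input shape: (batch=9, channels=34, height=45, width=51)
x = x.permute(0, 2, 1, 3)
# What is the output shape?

Input shape: (9, 34, 45, 51)
Output shape: (9, 45, 34, 51)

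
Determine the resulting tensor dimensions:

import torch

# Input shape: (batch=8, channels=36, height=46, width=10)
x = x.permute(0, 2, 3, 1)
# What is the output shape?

Input shape: (8, 36, 46, 10)
Output shape: (8, 46, 10, 36)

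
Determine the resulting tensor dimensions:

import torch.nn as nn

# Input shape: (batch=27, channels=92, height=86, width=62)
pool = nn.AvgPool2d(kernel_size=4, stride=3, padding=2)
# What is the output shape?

Input shape: (27, 92, 86, 62)
Output shape: (27, 92, 29, 21)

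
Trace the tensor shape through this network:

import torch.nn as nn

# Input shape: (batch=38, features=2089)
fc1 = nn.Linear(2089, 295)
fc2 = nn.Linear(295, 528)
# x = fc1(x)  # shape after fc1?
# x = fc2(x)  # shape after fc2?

Input shape: (38, 2089)
  -> after fc1: (38, 295)
Output shape: (38, 528)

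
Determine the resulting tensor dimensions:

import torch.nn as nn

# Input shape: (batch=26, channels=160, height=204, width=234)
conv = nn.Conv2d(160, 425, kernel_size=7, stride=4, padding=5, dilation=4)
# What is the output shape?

Input shape: (26, 160, 204, 234)
Output shape: (26, 425, 48, 55)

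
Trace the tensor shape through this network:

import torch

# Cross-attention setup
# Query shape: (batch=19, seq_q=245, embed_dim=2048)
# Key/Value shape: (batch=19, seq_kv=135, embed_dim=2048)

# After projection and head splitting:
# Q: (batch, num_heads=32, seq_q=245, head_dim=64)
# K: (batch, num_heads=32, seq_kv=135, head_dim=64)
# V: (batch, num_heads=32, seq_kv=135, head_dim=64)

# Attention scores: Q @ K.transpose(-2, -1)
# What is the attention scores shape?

Input shape: (19, 245, 2048)
Output shape: (19, 32, 245, 135)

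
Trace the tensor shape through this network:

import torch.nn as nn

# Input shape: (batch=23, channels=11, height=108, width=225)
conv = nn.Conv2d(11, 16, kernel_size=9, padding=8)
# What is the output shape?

Input shape: (23, 11, 108, 225)
Output shape: (23, 16, 116, 233)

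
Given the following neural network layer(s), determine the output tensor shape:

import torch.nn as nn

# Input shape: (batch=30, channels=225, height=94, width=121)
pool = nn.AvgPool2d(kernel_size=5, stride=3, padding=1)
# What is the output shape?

Input shape: (30, 225, 94, 121)
Output shape: (30, 225, 31, 40)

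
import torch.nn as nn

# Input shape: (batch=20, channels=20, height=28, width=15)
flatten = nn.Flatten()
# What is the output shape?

Input shape: (20, 20, 28, 15)
Output shape: (20, 8400)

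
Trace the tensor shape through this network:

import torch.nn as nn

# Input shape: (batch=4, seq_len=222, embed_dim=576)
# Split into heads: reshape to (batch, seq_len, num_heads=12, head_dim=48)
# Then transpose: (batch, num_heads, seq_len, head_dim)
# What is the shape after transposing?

Input shape: (4, 222, 576)
  -> after reshape: (4, 222, 12, 48)
Output shape: (4, 12, 222, 48)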